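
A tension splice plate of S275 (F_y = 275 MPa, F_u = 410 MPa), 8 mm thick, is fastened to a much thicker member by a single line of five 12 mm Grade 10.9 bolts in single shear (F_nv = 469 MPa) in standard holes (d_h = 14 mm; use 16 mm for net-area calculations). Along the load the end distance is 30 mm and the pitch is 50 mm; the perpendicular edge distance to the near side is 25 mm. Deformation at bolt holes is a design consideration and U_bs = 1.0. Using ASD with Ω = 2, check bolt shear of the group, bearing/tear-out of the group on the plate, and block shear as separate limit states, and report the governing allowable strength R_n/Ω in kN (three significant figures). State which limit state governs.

Bolt shear: A_b = π·12²/4 = 113.1 mm²; R_n = 469 × 113.1 × 5 × 1 / 1000 = 265.2 kN → 265.2 / 2 = 133 kN.
Bearing: edge l_c = 23, r_n = 90.53 kN; interior l_c = 36, r_n = 94.46 kN; R_n = 90.53 + 4·94.46 = 468.4 kN → 234 kN.
Block shear: A_gv = 1840, A_nv = 1264, A_nt = 136 mm²; R_n = min(0.6F_uA_nv, 0.6F_yA_gv) + U_bs·F_u·A_nt = 359.4 kN → 180 kN.
Bolt shear governs: 133 kN.

133 kN (bolt shear governs)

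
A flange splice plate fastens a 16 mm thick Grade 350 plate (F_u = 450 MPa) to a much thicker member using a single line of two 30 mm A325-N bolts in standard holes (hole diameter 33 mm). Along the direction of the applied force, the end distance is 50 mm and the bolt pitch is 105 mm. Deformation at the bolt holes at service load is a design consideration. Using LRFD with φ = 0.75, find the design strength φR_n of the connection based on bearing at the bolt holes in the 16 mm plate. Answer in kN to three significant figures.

606 kN

Per bolt r_n = 1.2 l_c t F_u ≤ 2.4 d t F_u; upper limit = 2.4 × 30 × 16 × 450 / 1000 = 518.4 kN.
Edge bolt: l_c = 50 − 33/2 = 33.5 mm → 1.2 × 33.5 × 16 × 450 / 1000 = 289.4 → r_n = 289.4 kN.
Interior bolts: l_c = 105 − 33 = 72 mm → 1.2 × 72 × 16 × 450 / 1000 = 622.1 → r_n = 518.4 kN.
R_n = 1 × 289.4 + 1 × 518.4 = 807.8 kN.
Design strength φR_n = 0.75 × 807.8 = 606 kN.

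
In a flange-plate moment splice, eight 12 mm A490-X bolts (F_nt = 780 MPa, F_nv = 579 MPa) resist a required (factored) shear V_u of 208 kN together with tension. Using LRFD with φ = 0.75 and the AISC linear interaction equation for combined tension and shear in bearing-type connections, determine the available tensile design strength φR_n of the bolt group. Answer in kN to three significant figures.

A_b = π·12²/4 = 113.1 mm²; f_rv = 208 × 1000 / (8 × 113.1) = 229.9 MPa.
F'_nt = 1.3 F_nt − (F_nt / φF_nv) f_rv = 1.3·780 − (780/(0.75·579))·229.9 = 601.1 MPa, capped at F_nt → F'_nt = 601.1 MPa.
R_n = F'_nt · A_b · n = 601.1 × 113.1 × 8 / 1000 = 543.8 kN.
Design strength φR_n = 0.75 × 543.8 = 408 kN.

408 kN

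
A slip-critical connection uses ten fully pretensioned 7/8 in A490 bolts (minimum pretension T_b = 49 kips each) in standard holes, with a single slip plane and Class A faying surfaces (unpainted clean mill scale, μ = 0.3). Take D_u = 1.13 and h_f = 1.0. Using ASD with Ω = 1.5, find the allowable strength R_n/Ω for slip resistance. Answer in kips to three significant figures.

111 kips

R_n = μ · D_u · h_f · T_b · n_s · n_b = 0.3 × 1.13 × 1.0 × 49 × 1 × 10 = 166.1 kips.
Allowable strength R_n/Ω = 166.1 / 1.5 = 111 kips.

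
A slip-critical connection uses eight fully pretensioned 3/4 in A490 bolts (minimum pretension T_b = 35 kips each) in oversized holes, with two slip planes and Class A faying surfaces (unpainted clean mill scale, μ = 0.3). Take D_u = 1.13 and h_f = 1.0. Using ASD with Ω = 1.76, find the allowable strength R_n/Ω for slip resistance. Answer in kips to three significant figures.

R_n = μ · D_u · h_f · T_b · n_s · n_b = 0.3 × 1.13 × 1.0 × 35 × 2 × 8 = 189.8 kips.
Allowable strength R_n/Ω = 189.8 / 1.76 = 108 kips.

108 kips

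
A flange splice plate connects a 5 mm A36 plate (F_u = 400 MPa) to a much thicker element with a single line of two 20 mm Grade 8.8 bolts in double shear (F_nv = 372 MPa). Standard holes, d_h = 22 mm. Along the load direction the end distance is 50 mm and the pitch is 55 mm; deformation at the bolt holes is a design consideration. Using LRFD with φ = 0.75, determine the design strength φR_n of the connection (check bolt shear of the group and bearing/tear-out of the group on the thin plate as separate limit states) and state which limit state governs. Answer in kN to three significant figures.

130 kN (bearing governs)

Bolt shear: A_b = π·20²/4 = 314.2 mm²; R_n = 372 × 314.2 × 2 × 2 / 1000 = 467.5 kN → 0.75 × 467.5 = 351 kN.
Bearing (1.2 l_c t F_u ≤ 2.4 d t F_u): upper limit = 2.4·20·5·400 / 1000 = 96 kN.
  Edge l_c = 50 − 22/2 = 39 → r_n = 93.6 kN; interior l_c = 55 − 22 = 33 → r_n = 79.2 kN.
  R_n,bearing = 1·93.6 + 1·79.2 = 172.8 kN → 0.75 × 172.8 = 130 kN.
Bearing governs: 130 kN.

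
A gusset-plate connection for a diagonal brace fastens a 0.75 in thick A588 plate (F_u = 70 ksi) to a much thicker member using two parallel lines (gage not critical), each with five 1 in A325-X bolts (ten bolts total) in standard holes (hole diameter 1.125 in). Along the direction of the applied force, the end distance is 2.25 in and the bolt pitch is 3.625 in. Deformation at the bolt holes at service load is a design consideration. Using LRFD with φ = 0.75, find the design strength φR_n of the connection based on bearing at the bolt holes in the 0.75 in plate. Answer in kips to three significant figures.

915 kips

Per bolt r_n = 1.2 l_c t F_u ≤ 2.4 d t F_u; upper limit = 2.4 × 1 × 0.75 × 70 = 126 kips.
Edge bolt: l_c = 2.25 − 1.125/2 = 1.688 in → 1.2 × 1.688 × 0.75 × 70 = 106.3 → r_n = 106.3 kips.
Interior bolts: l_c = 3.625 − 1.125 = 2.5 in → 1.2 × 2.5 × 0.75 × 70 = 157.5 → r_n = 126 kips.
R_n = 2 × 106.3 + 8 × 126 = 1221 kips.
Design strength φR_n = 0.75 × 1221 = 915 kips.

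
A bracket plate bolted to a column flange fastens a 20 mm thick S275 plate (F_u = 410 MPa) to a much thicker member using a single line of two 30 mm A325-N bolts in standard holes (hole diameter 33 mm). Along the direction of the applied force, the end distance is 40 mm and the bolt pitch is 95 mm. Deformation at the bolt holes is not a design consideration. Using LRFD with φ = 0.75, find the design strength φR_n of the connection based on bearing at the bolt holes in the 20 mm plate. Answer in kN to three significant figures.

Per bolt r_n = 1.5 l_c t F_u ≤ 3.0 d t F_u; upper limit = 3.0 × 30 × 20 × 410 / 1000 = 738 kN.
Edge bolt: l_c = 40 − 33/2 = 23.5 mm → 1.5 × 23.5 × 20 × 410 / 1000 = 289.1 → r_n = 289.1 kN.
Interior bolts: l_c = 95 − 33 = 62 mm → 1.5 × 62 × 20 × 410 / 1000 = 762.6 → r_n = 738 kN.
R_n = 1 × 289.1 + 1 × 738 = 1027 kN.
Design strength φR_n = 0.75 × 1027 = 770 kN.

770 kN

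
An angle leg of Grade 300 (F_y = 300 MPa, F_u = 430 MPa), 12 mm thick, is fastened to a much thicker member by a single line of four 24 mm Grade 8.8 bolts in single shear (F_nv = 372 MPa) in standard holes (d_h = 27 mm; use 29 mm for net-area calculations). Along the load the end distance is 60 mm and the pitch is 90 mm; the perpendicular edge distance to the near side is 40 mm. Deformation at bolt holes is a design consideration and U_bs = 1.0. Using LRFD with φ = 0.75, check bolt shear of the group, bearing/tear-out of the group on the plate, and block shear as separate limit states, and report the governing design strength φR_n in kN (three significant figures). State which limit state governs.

505 kN (bolt shear governs)

Bolt shear: A_b = π·24²/4 = 452.4 mm²; R_n = 372 × 452.4 × 4 × 1 / 1000 = 673.2 kN → 0.75 × 673.2 = 505 kN.
Bearing: edge l_c = 46.5, r_n = 287.9 kN; interior l_c = 63, r_n = 297.2 kN; R_n = 287.9 + 3·297.2 = 1180 kN → 885 kN.
Block shear: A_gv = 3960, A_nv = 2742, A_nt = 306 mm²; R_n = min(0.6F_uA_nv, 0.6F_yA_gv) + U_bs·F_u·A_nt = 839 kN → 629 kN.
Bolt shear governs: 505 kN.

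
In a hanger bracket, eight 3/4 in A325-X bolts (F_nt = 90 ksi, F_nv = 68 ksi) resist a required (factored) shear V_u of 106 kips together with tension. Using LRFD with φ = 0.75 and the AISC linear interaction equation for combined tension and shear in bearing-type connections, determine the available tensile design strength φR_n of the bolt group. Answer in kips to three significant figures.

170 kips

A_b = π·0.75²/4 = 0.4418 in²; f_rv = 106 / (8 × 0.4418) = 29.99 ksi.
F'_nt = 1.3 F_nt − (F_nt / φF_nv) f_rv = 1.3·90 − (90/(0.75·68))·29.99 = 64.07 ksi, capped at F_nt → F'_nt = 64.07 ksi.
R_n = F'_nt · A_b · n = 64.07 × 0.4418 × 8 = 226.5 kips.
Design strength φR_n = 0.75 × 226.5 = 170 kips.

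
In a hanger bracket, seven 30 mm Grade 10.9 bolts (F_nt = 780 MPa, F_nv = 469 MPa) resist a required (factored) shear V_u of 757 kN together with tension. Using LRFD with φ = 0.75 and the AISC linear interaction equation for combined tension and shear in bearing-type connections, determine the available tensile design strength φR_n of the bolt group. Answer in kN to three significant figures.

2500 kN

A_b = π·30²/4 = 706.9 mm²; f_rv = 757 × 1000 / (7 × 706.9) = 153 MPa.
F'_nt = 1.3 F_nt − (F_nt / φF_nv) f_rv = 1.3·780 − (780/(0.75·469))·153 = 674.7 MPa, capped at F_nt → F'_nt = 674.7 MPa.
R_n = F'_nt · A_b · n = 674.7 × 706.9 × 7 / 1000 = 3339 kN.
Design strength φR_n = 0.75 × 3339 = 2500 kN.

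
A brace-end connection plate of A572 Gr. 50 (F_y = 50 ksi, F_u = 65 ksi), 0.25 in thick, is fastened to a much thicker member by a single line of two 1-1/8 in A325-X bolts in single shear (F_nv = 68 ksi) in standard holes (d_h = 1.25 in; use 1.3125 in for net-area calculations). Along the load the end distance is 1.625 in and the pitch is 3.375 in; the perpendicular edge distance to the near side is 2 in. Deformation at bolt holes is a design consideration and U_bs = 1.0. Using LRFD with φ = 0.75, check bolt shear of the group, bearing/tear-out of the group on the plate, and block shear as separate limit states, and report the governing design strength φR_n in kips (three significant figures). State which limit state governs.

Bolt shear: A_b = π·1.125²/4 = 0.994 in²; R_n = 68 × 0.994 × 2 × 1 = 135.2 kips → 0.75 × 135.2 = 101 kips.
Bearing: edge l_c = 1, r_n = 19.5 kips; interior l_c = 2.125, r_n = 41.44 kips; R_n = 19.5 + 1·41.44 = 60.94 kips → 45.7 kips.
Block shear: A_gv = 1.25, A_nv = 0.7578, A_nt = 0.3359 in²; R_n = min(0.6F_uA_nv, 0.6F_yA_gv) + U_bs·F_u·A_nt = 51.39 kips → 38.5 kips.
Block shear governs: 38.5 kips.

38.5 kips (block shear governs)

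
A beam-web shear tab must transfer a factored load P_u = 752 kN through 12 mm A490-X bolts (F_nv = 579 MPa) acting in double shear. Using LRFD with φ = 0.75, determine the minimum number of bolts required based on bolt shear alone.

8 bolts

A_b = π·12²/4 = 113.1 mm².
Per-bolt design strength φR_n = 0.75 × 579 × 113.1 × 2 / 1000 = 98.23 kN.
n ≥ 752 / 98.23 = 7.656 → use 8 bolts.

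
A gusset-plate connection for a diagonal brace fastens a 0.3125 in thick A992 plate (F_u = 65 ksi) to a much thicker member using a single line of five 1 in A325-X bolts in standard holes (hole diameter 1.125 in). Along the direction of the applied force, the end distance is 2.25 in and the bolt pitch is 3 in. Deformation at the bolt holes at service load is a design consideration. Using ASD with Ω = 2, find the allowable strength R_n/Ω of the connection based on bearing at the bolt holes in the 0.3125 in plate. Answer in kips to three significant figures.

112 kips

Per bolt r_n = 1.2 l_c t F_u ≤ 2.4 d t F_u; upper limit = 2.4 × 1 × 0.3125 × 65 = 48.75 kips.
Edge bolt: l_c = 2.25 − 1.125/2 = 1.688 in → 1.2 × 1.688 × 0.3125 × 65 = 41.13 → r_n = 41.13 kips.
Interior bolts: l_c = 3 − 1.125 = 1.875 in → 1.2 × 1.875 × 0.3125 × 65 = 45.7 → r_n = 45.7 kips.
R_n = 1 × 41.13 + 4 × 45.7 = 223.9 kips.
Allowable strength R_n/Ω = 223.9 / 2 = 112 kips.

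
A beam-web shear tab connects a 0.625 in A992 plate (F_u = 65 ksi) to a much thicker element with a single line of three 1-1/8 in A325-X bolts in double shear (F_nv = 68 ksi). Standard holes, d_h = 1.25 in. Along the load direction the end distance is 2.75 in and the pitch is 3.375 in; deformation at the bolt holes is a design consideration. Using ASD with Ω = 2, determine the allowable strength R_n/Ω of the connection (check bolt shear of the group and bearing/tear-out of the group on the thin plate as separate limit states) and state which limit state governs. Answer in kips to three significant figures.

155 kips (bearing governs)

Bolt shear: A_b = π·1.125²/4 = 0.994 in²; R_n = 68 × 0.994 × 3 × 2 = 405.6 kips → 405.6 / 2 = 203 kips.
Bearing (1.2 l_c t F_u ≤ 2.4 d t F_u): upper limit = 2.4·1.125·0.625·65 = 109.7 kips.
  Edge l_c = 2.75 − 1.25/2 = 2.125 → r_n = 103.6 kips; interior l_c = 3.375 − 1.25 = 2.125 → r_n = 103.6 kips.
  R_n,bearing = 1·103.6 + 2·103.6 = 310.8 kips → 310.8 / 2 = 155 kips.
Bearing governs: 155 kips.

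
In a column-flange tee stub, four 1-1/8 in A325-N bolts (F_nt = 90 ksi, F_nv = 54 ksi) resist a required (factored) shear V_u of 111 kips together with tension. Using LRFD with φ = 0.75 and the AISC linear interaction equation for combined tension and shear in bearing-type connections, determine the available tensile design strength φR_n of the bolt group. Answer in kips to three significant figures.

A_b = π·1.125²/4 = 0.994 in²; f_rv = 111 / (4 × 0.994) = 27.92 ksi.
F'_nt = 1.3 F_nt − (F_nt / φF_nv) f_rv = 1.3·90 − (90/(0.75·54))·27.92 = 54.96 ksi, capped at F_nt → F'_nt = 54.96 ksi.
R_n = F'_nt · A_b · n = 54.96 × 0.994 × 4 = 218.5 kips.
Design strength φR_n = 0.75 × 218.5 = 164 kips.

164 kips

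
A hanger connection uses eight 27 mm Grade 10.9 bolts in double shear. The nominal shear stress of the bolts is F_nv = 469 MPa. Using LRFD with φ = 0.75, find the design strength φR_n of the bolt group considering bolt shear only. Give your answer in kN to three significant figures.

A_b = π × 27² / 4 = 572.6 mm².
R_n = F_nv · A_b · n · n_s = 469 × 572.6 × 8 × 2 / 1000 = 4296 kN.
Design strength φR_n = 0.75 × 4296 = 3220 kN.

3220 kN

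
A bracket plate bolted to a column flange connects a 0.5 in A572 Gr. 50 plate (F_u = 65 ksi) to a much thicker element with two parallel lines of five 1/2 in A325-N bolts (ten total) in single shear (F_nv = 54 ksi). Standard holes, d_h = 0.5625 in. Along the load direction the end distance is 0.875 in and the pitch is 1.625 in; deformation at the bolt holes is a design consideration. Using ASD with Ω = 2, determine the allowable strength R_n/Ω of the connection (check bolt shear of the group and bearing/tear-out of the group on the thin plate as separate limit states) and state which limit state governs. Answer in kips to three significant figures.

53 kips (bolt shear governs)

Bolt shear: A_b = π·0.5²/4 = 0.1963 in²; R_n = 54 × 0.1963 × 10 × 1 = 106 kips → 106 / 2 = 53 kips.
Bearing (1.2 l_c t F_u ≤ 2.4 d t F_u): upper limit = 2.4·0.5·0.5·65 = 39 kips.
  Edge l_c = 0.875 − 0.5625/2 = 0.5938 → r_n = 23.16 kips; interior l_c = 1.625 − 0.5625 = 1.062 → r_n = 39 kips.
  R_n,bearing = 2·23.16 + 8·39 = 358.3 kips → 358.3 / 2 = 179 kips.
Bolt shear governs: 53 kips.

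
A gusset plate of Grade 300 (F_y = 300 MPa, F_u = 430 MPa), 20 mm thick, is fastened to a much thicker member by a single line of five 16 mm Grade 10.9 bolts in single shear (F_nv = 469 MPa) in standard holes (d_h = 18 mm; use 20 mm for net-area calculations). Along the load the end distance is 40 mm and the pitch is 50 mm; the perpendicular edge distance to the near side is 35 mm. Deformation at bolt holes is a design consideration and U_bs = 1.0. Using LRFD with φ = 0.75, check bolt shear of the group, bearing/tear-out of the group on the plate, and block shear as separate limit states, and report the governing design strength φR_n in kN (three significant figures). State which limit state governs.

Bolt shear: A_b = π·16²/4 = 201.1 mm²; R_n = 469 × 201.1 × 5 × 1 / 1000 = 471.5 kN → 0.75 × 471.5 = 354 kN.
Bearing: edge l_c = 31, r_n = 319.9 kN; interior l_c = 32, r_n = 330.2 kN; R_n = 319.9 + 4·330.2 = 1641 kN → 1230 kN.
Block shear: A_gv = 4800, A_nv = 3000, A_nt = 500 mm²; R_n = min(0.6F_uA_nv, 0.6F_yA_gv) + U_bs·F_u·A_nt = 989 kN → 742 kN.
Bolt shear governs: 354 kN.

354 kN (bolt shear governs)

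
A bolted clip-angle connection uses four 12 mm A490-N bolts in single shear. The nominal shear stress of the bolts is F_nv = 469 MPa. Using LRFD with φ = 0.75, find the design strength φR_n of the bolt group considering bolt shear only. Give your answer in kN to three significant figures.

159 kN

A_b = π × 12² / 4 = 113.1 mm².
R_n = F_nv · A_b · n · n_s = 469 × 113.1 × 4 × 1 / 1000 = 212.2 kN.
Design strength φR_n = 0.75 × 212.2 = 159 kN.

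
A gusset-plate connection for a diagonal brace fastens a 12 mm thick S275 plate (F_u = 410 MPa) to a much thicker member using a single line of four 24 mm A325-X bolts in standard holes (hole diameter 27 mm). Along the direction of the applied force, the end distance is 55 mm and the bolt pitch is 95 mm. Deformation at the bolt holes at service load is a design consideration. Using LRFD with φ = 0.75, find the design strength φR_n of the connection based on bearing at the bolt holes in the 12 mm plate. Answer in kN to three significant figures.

821 kN

Per bolt r_n = 1.2 l_c t F_u ≤ 2.4 d t F_u; upper limit = 2.4 × 24 × 12 × 410 / 1000 = 283.4 kN.
Edge bolt: l_c = 55 − 27/2 = 41.5 mm → 1.2 × 41.5 × 12 × 410 / 1000 = 245 → r_n = 245 kN.
Interior bolts: l_c = 95 − 27 = 68 mm → 1.2 × 68 × 12 × 410 / 1000 = 401.5 → r_n = 283.4 kN.
R_n = 1 × 245 + 3 × 283.4 = 1095 kN.
Design strength φR_n = 0.75 × 1095 = 821 kN.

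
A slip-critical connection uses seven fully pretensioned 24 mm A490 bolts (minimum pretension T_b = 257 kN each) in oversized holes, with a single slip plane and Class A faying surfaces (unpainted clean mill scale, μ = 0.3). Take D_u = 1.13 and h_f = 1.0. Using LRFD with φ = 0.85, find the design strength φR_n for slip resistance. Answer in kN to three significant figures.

518 kN

R_n = μ · D_u · h_f · T_b · n_s · n_b = 0.3 × 1.13 × 1.0 × 257 × 1 × 7 = 609.9 kN.
Design strength φR_n = 0.85 × 609.9 = 518 kN.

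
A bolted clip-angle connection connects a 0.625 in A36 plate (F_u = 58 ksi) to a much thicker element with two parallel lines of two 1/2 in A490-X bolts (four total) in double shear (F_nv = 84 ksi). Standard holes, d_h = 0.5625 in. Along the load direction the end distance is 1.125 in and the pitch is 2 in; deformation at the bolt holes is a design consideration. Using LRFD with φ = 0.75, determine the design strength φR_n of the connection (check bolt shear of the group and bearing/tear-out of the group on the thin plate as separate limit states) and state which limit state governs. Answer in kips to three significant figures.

Bolt shear: A_b = π·0.5²/4 = 0.1963 in²; R_n = 84 × 0.1963 × 4 × 2 = 131.9 kips → 0.75 × 131.9 = 99 kips.
Bearing (1.2 l_c t F_u ≤ 2.4 d t F_u): upper limit = 2.4·0.5·0.625·58 = 43.5 kips.
  Edge l_c = 1.125 − 0.5625/2 = 0.8438 → r_n = 36.7 kips; interior l_c = 2 − 0.5625 = 1.438 → r_n = 43.5 kips.
  R_n,bearing = 2·36.7 + 2·43.5 = 160.4 kips → 0.75 × 160.4 = 120 kips.
Bolt shear governs: 99 kips.

99 kips (bolt shear governs)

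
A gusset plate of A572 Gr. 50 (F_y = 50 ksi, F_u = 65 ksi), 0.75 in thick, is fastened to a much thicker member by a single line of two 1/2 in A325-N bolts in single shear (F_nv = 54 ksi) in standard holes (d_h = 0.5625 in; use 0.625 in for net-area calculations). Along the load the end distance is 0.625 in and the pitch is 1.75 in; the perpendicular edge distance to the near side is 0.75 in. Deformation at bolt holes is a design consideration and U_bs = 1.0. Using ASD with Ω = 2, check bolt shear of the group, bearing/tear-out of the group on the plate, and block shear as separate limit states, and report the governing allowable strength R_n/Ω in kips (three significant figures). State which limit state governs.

10.6 kips (bolt shear governs)

Bolt shear: A_b = π·0.5²/4 = 0.1963 in²; R_n = 54 × 0.1963 × 2 × 1 = 21.21 kips → 21.21 / 2 = 10.6 kips.
Bearing: edge l_c = 0.3438, r_n = 20.11 kips; interior l_c = 1.188, r_n = 58.5 kips; R_n = 20.11 + 1·58.5 = 78.61 kips → 39.3 kips.
Block shear: A_gv = 1.781, A_nv = 1.078, A_nt = 0.3281 in²; R_n = min(0.6F_uA_nv, 0.6F_yA_gv) + U_bs·F_u·A_nt = 63.38 kips → 31.7 kips.
Bolt shear governs: 10.6 kips.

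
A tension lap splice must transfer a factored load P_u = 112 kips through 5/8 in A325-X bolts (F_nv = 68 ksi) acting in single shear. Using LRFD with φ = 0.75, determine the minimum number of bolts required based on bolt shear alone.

A_b = π·0.625²/4 = 0.3068 in².
Per-bolt design strength φR_n = 0.75 × 68 × 0.3068 × 1 = 15.65 kips.
n ≥ 112 / 15.65 = 7.158 → use 8 bolts.

8 bolts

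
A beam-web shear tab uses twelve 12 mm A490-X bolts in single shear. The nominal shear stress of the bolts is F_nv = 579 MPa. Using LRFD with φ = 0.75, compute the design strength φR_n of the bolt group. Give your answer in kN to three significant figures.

589 kN

A_b = π × 12² / 4 = 113.1 mm².
R_n = F_nv · A_b · n · n_s = 579 × 113.1 × 12 × 1 / 1000 = 785.8 kN.
Design strength φR_n = 0.75 × 785.8 = 589 kN.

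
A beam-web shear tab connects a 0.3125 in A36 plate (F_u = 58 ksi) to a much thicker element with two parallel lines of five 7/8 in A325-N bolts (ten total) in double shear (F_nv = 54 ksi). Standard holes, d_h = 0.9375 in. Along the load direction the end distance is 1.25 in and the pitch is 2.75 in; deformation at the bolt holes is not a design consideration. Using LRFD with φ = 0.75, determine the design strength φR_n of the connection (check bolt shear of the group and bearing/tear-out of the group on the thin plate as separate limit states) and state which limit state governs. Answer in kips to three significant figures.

317 kips (bearing governs)

Bolt shear: A_b = π·0.875²/4 = 0.6013 in²; R_n = 54 × 0.6013 × 10 × 2 = 649.4 kips → 0.75 × 649.4 = 487 kips.
Bearing (1.5 l_c t F_u ≤ 3.0 d t F_u): upper limit = 3.0·0.875·0.3125·58 = 47.58 kips.
  Edge l_c = 1.25 − 0.9375/2 = 0.7812 → r_n = 21.24 kips; interior l_c = 2.75 − 0.9375 = 1.812 → r_n = 47.58 kips.
  R_n,bearing = 2·21.24 + 8·47.58 = 423.1 kips → 0.75 × 423.1 = 317 kips.
Bearing governs: 317 kips.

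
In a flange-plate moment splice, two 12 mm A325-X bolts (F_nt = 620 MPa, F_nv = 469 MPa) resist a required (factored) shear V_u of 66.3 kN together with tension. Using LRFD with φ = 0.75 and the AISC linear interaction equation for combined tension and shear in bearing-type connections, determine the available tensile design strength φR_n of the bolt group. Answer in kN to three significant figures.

49.1 kN

A_b = π·12²/4 = 113.1 mm²; f_rv = 66.3 × 1000 / (2 × 113.1) = 293.1 MPa.
F'_nt = 1.3 F_nt − (F_nt / φF_nv) f_rv = 1.3·620 − (620/(0.75·469))·293.1 = 289.4 MPa, capped at F_nt → F'_nt = 289.4 MPa.
R_n = F'_nt · A_b · n = 289.4 × 113.1 × 2 / 1000 = 65.45 kN.
Design strength φR_n = 0.75 × 65.45 = 49.1 kN.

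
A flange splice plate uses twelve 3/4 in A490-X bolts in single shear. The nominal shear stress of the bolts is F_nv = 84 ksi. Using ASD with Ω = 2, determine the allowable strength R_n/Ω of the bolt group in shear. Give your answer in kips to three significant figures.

A_b = π × 0.75² / 4 = 0.4418 in².
R_n = F_nv · A_b · n · n_s = 84 × 0.4418 × 12 × 1 = 445.3 kips.
Allowable strength R_n/Ω = 445.3 / 2 = 223 kips.

223 kips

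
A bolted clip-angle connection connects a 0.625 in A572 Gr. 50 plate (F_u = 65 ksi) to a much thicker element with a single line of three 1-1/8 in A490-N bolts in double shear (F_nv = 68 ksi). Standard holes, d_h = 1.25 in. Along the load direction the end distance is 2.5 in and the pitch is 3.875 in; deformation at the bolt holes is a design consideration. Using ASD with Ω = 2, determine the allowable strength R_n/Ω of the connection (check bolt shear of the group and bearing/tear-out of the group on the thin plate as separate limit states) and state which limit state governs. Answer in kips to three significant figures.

155 kips (bearing governs)

Bolt shear: A_b = π·1.125²/4 = 0.994 in²; R_n = 68 × 0.994 × 3 × 2 = 405.6 kips → 405.6 / 2 = 203 kips.
Bearing (1.2 l_c t F_u ≤ 2.4 d t F_u): upper limit = 2.4·1.125·0.625·65 = 109.7 kips.
  Edge l_c = 2.5 − 1.25/2 = 1.875 → r_n = 91.41 kips; interior l_c = 3.875 − 1.25 = 2.625 → r_n = 109.7 kips.
  R_n,bearing = 1·91.41 + 2·109.7 = 310.8 kips → 310.8 / 2 = 155 kips.
Bearing governs: 155 kips.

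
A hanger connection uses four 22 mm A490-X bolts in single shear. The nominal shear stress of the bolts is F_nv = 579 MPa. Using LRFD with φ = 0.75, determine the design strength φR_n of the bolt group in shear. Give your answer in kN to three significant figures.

660 kN

A_b = π × 22² / 4 = 380.1 mm².
R_n = F_nv · A_b · n · n_s = 579 × 380.1 × 4 × 1 / 1000 = 880.4 kN.
Design strength φR_n = 0.75 × 880.4 = 660 kN.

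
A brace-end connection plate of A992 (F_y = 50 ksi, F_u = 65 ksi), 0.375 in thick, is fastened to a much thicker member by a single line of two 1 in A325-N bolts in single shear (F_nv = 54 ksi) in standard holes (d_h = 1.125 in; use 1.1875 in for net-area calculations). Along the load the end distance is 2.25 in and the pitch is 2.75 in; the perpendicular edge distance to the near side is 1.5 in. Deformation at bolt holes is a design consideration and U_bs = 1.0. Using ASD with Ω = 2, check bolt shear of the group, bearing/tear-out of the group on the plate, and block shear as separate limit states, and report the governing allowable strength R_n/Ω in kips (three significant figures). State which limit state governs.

Bolt shear: A_b = π·1²/4 = 0.7854 in²; R_n = 54 × 0.7854 × 2 × 1 = 84.82 kips → 84.82 / 2 = 42.4 kips.
Bearing: edge l_c = 1.688, r_n = 49.36 kips; interior l_c = 1.625, r_n = 47.53 kips; R_n = 49.36 + 1·47.53 = 96.89 kips → 48.4 kips.
Block shear: A_gv = 1.875, A_nv = 1.207, A_nt = 0.3398 in²; R_n = min(0.6F_uA_nv, 0.6F_yA_gv) + U_bs·F_u·A_nt = 69.16 kips → 34.6 kips.
Block shear governs: 34.6 kips.

34.6 kips (block shear governs)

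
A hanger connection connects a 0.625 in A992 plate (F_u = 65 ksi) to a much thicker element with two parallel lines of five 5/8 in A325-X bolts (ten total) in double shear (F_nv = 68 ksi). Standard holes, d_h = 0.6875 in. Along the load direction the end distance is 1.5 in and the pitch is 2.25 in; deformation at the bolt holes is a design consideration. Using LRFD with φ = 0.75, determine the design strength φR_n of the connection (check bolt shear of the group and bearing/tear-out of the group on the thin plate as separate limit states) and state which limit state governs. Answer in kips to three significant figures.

Bolt shear: A_b = π·0.625²/4 = 0.3068 in²; R_n = 68 × 0.3068 × 10 × 2 = 417.2 kips → 0.75 × 417.2 = 313 kips.
Bearing (1.2 l_c t F_u ≤ 2.4 d t F_u): upper limit = 2.4·0.625·0.625·65 = 60.94 kips.
  Edge l_c = 1.5 − 0.6875/2 = 1.156 → r_n = 56.37 kips; interior l_c = 2.25 − 0.6875 = 1.562 → r_n = 60.94 kips.
  R_n,bearing = 2·56.37 + 8·60.94 = 600.2 kips → 0.75 × 600.2 = 450 kips.
Bolt shear governs: 313 kips.

313 kips (bolt shear governs)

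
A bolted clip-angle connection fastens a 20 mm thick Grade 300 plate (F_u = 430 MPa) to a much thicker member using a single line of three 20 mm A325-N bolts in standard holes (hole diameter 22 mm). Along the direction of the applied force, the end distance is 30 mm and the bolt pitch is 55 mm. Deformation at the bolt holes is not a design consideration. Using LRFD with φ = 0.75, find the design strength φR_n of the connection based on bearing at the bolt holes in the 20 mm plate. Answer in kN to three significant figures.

Per bolt r_n = 1.5 l_c t F_u ≤ 3.0 d t F_u; upper limit = 3.0 × 20 × 20 × 430 / 1000 = 516 kN.
Edge bolt: l_c = 30 − 22/2 = 19 mm → 1.5 × 19 × 20 × 430 / 1000 = 245.1 → r_n = 245.1 kN.
Interior bolts: l_c = 55 − 22 = 33 mm → 1.5 × 33 × 20 × 430 / 1000 = 425.7 → r_n = 425.7 kN.
R_n = 1 × 245.1 + 2 × 425.7 = 1096 kN.
Design strength φR_n = 0.75 × 1096 = 822 kN.

822 kN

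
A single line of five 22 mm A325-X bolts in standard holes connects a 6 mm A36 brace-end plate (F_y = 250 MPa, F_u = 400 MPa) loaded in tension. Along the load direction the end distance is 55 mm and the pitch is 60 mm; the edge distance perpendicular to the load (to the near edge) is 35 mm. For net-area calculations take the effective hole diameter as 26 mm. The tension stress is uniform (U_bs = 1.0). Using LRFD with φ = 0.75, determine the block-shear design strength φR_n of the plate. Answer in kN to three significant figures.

232 kN

Shear plane L_v = 55 + 4·60 = 295 mm; A_gv = 295 × 6 = 1770 mm².
A_nv = (295 − 4.5·26) × 6 = 1068 mm².
A_nt = (35 − 0.5·26) × 6 = 132 mm².
0.6 F_u A_nv = 256.3 kN; 0.6 F_y A_gv = 265.5 kN → shear rupture governs the shear term.
R_n = 256.3 + 1.0 × 400 × 132 / 1000 = 309.1 kN.
Design strength φR_n = 0.75 × 309.1 = 232 kN.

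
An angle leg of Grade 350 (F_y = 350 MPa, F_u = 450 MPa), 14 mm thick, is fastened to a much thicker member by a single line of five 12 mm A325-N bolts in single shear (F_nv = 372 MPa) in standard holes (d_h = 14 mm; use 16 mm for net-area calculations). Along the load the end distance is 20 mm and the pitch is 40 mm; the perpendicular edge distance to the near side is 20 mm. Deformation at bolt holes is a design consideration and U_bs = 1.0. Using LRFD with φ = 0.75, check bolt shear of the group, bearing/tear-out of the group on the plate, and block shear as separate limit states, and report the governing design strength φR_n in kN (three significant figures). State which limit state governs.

158 kN (bolt shear governs)

Bolt shear: A_b = π·12²/4 = 113.1 mm²; R_n = 372 × 113.1 × 5 × 1 / 1000 = 210.4 kN → 0.75 × 210.4 = 158 kN.
Bearing: edge l_c = 13, r_n = 98.28 kN; interior l_c = 26, r_n = 181.4 kN; R_n = 98.28 + 4·181.4 = 824 kN → 618 kN.
Block shear: A_gv = 2520, A_nv = 1512, A_nt = 168 mm²; R_n = min(0.6F_uA_nv, 0.6F_yA_gv) + U_bs·F_u·A_nt = 483.8 kN → 363 kN.
Bolt shear governs: 158 kN.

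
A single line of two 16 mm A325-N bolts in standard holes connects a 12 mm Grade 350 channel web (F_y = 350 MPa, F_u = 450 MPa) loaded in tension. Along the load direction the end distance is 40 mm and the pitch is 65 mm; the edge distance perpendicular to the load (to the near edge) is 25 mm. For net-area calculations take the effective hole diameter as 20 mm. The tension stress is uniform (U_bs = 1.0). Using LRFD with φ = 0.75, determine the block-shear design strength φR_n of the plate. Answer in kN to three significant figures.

243 kN

Shear plane L_v = 40 + 1·65 = 105 mm; A_gv = 105 × 12 = 1260 mm².
A_nv = (105 − 1.5·20) × 12 = 900 mm².
A_nt = (25 − 0.5·20) × 12 = 180 mm².
0.6 F_u A_nv = 243 kN; 0.6 F_y A_gv = 264.6 kN → shear rupture governs the shear term.
R_n = 243 + 1.0 × 450 × 180 / 1000 = 324 kN.
Design strength φR_n = 0.75 × 324 = 243 kN.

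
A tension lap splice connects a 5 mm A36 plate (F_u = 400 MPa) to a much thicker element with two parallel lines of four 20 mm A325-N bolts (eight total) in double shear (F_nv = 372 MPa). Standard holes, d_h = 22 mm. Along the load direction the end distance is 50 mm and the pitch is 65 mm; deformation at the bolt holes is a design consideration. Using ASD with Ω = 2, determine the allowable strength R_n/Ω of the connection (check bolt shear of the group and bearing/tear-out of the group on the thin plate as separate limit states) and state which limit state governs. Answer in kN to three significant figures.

382 kN (bearing governs)

Bolt shear: A_b = π·20²/4 = 314.2 mm²; R_n = 372 × 314.2 × 8 × 2 / 1000 = 1870 kN → 1870 / 2 = 935 kN.
Bearing (1.2 l_c t F_u ≤ 2.4 d t F_u): upper limit = 2.4·20·5·400 / 1000 = 96 kN.
  Edge l_c = 50 − 22/2 = 39 → r_n = 93.6 kN; interior l_c = 65 − 22 = 43 → r_n = 96 kN.
  R_n,bearing = 2·93.6 + 6·96 = 763.2 kN → 763.2 / 2 = 382 kN.
Bearing governs: 382 kN.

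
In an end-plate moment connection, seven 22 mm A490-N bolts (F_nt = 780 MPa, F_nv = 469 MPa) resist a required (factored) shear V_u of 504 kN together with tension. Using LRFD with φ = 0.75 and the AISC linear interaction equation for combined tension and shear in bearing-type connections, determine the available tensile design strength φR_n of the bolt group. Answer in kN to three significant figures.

A_b = π·22²/4 = 380.1 mm²; f_rv = 504 × 1000 / (7 × 380.1) = 189.4 MPa.
F'_nt = 1.3 F_nt − (F_nt / φF_nv) f_rv = 1.3·780 − (780/(0.75·469))·189.4 = 594 MPa, capped at F_nt → F'_nt = 594 MPa.
R_n = F'_nt · A_b · n = 594 × 380.1 × 7 / 1000 = 1581 kN.
Design strength φR_n = 0.75 × 1581 = 1190 kN.

1190 kN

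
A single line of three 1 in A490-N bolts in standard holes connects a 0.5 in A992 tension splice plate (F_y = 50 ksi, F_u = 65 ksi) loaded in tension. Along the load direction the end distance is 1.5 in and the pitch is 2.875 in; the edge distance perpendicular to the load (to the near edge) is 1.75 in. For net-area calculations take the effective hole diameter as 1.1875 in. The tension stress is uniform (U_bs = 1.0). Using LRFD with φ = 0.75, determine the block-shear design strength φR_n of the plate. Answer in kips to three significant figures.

Shear plane L_v = 1.5 + 2·2.875 = 7.25 in; A_gv = 7.25 × 0.5 = 3.625 in².
A_nv = (7.25 − 2.5·1.1875) × 0.5 = 2.141 in².
A_nt = (1.75 − 0.5·1.1875) × 0.5 = 0.5781 in².
0.6 F_u A_nv = 83.48 kips; 0.6 F_y A_gv = 108.8 kips → shear rupture governs the shear term.
R_n = 83.48 + 1.0 × 65 × 0.5781 = 121.1 kips.
Design strength φR_n = 0.75 × 121.1 = 90.8 kips.

90.8 kips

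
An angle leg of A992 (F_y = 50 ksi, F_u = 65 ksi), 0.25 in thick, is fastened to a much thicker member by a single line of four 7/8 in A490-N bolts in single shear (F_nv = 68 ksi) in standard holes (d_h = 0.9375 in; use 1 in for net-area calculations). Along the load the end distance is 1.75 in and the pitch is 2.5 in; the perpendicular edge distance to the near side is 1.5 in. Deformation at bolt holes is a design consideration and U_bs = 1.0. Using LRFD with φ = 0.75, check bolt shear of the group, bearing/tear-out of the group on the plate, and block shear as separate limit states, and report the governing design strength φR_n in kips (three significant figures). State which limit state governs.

54.2 kips (block shear governs)

Bolt shear: A_b = π·0.875²/4 = 0.6013 in²; R_n = 68 × 0.6013 × 4 × 1 = 163.6 kips → 0.75 × 163.6 = 123 kips.
Bearing: edge l_c = 1.281, r_n = 24.98 kips; interior l_c = 1.562, r_n = 30.47 kips; R_n = 24.98 + 3·30.47 = 116.4 kips → 87.3 kips.
Block shear: A_gv = 2.312, A_nv = 1.438, A_nt = 0.25 in²; R_n = min(0.6F_uA_nv, 0.6F_yA_gv) + U_bs·F_u·A_nt = 72.31 kips → 54.2 kips.
Block shear governs: 54.2 kips.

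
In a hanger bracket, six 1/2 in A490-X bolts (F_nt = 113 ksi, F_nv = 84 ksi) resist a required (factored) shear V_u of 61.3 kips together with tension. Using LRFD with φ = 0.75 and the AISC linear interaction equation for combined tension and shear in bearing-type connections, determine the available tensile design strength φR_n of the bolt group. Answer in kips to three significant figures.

47.3 kips

A_b = π·0.5²/4 = 0.1963 in²; f_rv = 61.3 / (6 × 0.1963) = 52.03 ksi.
F'_nt = 1.3 F_nt − (F_nt / φF_nv) f_rv = 1.3·113 − (113/(0.75·84))·52.03 = 53.57 ksi, capped at F_nt → F'_nt = 53.57 ksi.
R_n = F'_nt · A_b · n = 53.57 × 0.1963 × 6 = 63.11 kips.
Design strength φR_n = 0.75 × 63.11 = 47.3 kips.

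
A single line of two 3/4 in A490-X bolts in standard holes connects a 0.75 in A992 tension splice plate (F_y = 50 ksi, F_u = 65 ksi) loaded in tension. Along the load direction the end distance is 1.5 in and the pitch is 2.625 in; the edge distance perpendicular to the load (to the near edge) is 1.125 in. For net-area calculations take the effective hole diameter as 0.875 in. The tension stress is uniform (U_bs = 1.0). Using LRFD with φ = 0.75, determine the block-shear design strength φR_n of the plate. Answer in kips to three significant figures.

86.8 kips

Shear plane L_v = 1.5 + 1·2.625 = 4.125 in; A_gv = 4.125 × 0.75 = 3.094 in².
A_nv = (4.125 − 1.5·0.875) × 0.75 = 2.109 in².
A_nt = (1.125 − 0.5·0.875) × 0.75 = 0.5156 in².
0.6 F_u A_nv = 82.27 kips; 0.6 F_y A_gv = 92.81 kips → shear rupture governs the shear term.
R_n = 82.27 + 1.0 × 65 × 0.5156 = 115.8 kips.
Design strength φR_n = 0.75 × 115.8 = 86.8 kips.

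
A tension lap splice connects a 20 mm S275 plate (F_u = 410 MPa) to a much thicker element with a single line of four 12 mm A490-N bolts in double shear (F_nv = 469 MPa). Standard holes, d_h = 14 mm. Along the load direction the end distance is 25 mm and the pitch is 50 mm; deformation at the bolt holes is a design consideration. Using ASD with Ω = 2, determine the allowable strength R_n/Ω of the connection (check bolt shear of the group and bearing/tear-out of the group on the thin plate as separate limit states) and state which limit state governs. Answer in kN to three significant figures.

212 kN (bolt shear governs)

Bolt shear: A_b = π·12²/4 = 113.1 mm²; R_n = 469 × 113.1 × 4 × 2 / 1000 = 424.3 kN → 424.3 / 2 = 212 kN.
Bearing (1.2 l_c t F_u ≤ 2.4 d t F_u): upper limit = 2.4·12·20·410 / 1000 = 236.2 kN.
  Edge l_c = 25 − 14/2 = 18 → r_n = 177.1 kN; interior l_c = 50 − 14 = 36 → r_n = 236.2 kN.
  R_n,bearing = 1·177.1 + 3·236.2 = 885.6 kN → 885.6 / 2 = 443 kN.
Bolt shear governs: 212 kN.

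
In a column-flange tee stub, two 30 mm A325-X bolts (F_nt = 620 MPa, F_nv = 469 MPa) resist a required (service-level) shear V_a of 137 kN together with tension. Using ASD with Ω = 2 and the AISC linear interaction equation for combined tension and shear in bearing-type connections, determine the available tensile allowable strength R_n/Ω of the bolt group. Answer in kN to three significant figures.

389 kN

A_b = π·30²/4 = 706.9 mm²; f_rv = 137 × 1000 / (2 × 706.9) = 96.91 MPa.
F'_nt = 1.3 F_nt − (Ω F_nt / F_nv) f_rv = 1.3·620 − (2·620/469)·96.91 = 549.8 MPa, capped at F_nt → F'_nt = 549.8 MPa.
R_n = F'_nt · A_b · n = 549.8 × 706.9 × 2 / 1000 = 777.2 kN.
Allowable strength R_n/Ω = 777.2 / 2 = 389 kN.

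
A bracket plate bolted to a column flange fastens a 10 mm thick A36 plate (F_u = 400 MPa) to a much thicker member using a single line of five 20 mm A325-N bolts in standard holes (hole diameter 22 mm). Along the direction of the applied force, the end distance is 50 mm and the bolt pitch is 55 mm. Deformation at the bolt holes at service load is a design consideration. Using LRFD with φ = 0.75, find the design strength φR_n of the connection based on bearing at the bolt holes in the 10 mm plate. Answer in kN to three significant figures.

Per bolt r_n = 1.2 l_c t F_u ≤ 2.4 d t F_u; upper limit = 2.4 × 20 × 10 × 400 / 1000 = 192 kN.
Edge bolt: l_c = 50 − 22/2 = 39 mm → 1.2 × 39 × 10 × 400 / 1000 = 187.2 → r_n = 187.2 kN.
Interior bolts: l_c = 55 − 22 = 33 mm → 1.2 × 33 × 10 × 400 / 1000 = 158.4 → r_n = 158.4 kN.
R_n = 1 × 187.2 + 4 × 158.4 = 820.8 kN.
Design strength φR_n = 0.75 × 820.8 = 616 kN.

616 kN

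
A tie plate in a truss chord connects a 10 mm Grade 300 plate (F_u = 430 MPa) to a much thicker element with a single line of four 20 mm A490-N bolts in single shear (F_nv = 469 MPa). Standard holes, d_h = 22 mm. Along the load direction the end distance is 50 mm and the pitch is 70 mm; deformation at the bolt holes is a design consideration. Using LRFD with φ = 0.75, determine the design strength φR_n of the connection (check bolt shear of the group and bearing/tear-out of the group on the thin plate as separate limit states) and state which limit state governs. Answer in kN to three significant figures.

Bolt shear: A_b = π·20²/4 = 314.2 mm²; R_n = 469 × 314.2 × 4 × 1 / 1000 = 589.4 kN → 0.75 × 589.4 = 442 kN.
Bearing (1.2 l_c t F_u ≤ 2.4 d t F_u): upper limit = 2.4·20·10·430 / 1000 = 206.4 kN.
  Edge l_c = 50 − 22/2 = 39 → r_n = 201.2 kN; interior l_c = 70 − 22 = 48 → r_n = 206.4 kN.
  R_n,bearing = 1·201.2 + 3·206.4 = 820.4 kN → 0.75 × 820.4 = 615 kN.
Bolt shear governs: 442 kN.

442 kN (bolt shear governs)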